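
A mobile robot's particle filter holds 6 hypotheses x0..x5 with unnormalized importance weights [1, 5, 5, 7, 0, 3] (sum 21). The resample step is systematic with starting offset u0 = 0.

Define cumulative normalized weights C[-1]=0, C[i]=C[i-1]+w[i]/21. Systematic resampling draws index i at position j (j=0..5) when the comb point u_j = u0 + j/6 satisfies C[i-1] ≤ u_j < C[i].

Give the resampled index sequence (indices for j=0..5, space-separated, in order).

C = [1/21, 2/7, 11/21, 6/7, 6/7, 1]
j=0: u_0=0 ∈ [0, 1/21) → index 0
j=1: u_1=1/6 ∈ [1/21, 2/7) → index 1
j=2: u_2=1/3 ∈ [2/7, 11/21) → index 2
j=3: u_3=1/2 ∈ [2/7, 11/21) → index 2
j=4: u_4=2/3 ∈ [11/21, 6/7) → index 3
j=5: u_5=5/6 ∈ [11/21, 6/7) → index 3

0 1 2 2 3 3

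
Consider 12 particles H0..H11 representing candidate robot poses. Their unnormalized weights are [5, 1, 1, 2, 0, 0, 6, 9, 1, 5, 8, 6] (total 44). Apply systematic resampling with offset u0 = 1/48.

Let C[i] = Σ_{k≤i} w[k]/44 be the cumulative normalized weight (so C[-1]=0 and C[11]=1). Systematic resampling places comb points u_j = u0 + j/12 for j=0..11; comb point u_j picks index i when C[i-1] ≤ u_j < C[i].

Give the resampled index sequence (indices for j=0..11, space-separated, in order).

0 0 3 6 7 7 7 9 10 10 10 11

C = [5/44, 3/22, 7/44, 9/44, 9/44, 9/44, 15/44, 6/11, 25/44, 15/22, 19/22, 1]
j=0: u_0=1/48 ∈ [0, 5/44) → index 0
j=1: u_1=5/48 ∈ [0, 5/44) → index 0
j=2: u_2=3/16 ∈ [7/44, 9/44) → index 3
j=3: u_3=13/48 ∈ [9/44, 15/44) → index 6
j=4: u_4=17/48 ∈ [15/44, 6/11) → index 7
j=5: u_5=7/16 ∈ [15/44, 6/11) → index 7
j=6: u_6=25/48 ∈ [15/44, 6/11) → index 7
j=7: u_7=29/48 ∈ [25/44, 15/22) → index 9
j=8: u_8=11/16 ∈ [15/22, 19/22) → index 10
j=9: u_9=37/48 ∈ [15/22, 19/22) → index 10
j=10: u_10=41/48 ∈ [15/22, 19/22) → index 10
j=11: u_11=15/16 ∈ [19/22, 1) → index 11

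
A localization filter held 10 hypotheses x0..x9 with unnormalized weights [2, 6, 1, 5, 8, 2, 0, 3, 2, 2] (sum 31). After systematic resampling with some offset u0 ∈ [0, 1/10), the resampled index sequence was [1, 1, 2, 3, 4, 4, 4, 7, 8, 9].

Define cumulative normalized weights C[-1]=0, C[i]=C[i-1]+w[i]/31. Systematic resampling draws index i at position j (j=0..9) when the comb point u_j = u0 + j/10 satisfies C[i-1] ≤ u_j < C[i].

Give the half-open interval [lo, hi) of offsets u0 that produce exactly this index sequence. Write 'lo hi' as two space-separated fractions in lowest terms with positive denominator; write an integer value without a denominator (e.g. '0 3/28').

C = [2/31, 8/31, 9/31, 14/31, 22/31, 24/31, 24/31, 27/31, 29/31, 1]
j=0 picked index 1: u0 ∈ [2/31, 8/31)
j=1 picked index 1: u0 ∈ [-11/310, 49/310)
j=2 picked index 2: u0 ∈ [9/155, 14/155)
j=3 picked index 3: u0 ∈ [-3/310, 47/310)
j=4 picked index 4: u0 ∈ [8/155, 48/155)
j=5 picked index 4: u0 ∈ [-3/62, 13/62)
j=6 picked index 4: u0 ∈ [-23/155, 17/155)
j=7 picked index 7: u0 ∈ [23/310, 53/310)
j=8 picked index 8: u0 ∈ [11/155, 21/155)
j=9 picked index 9: u0 ∈ [11/310, 1/10)
intersection: [23/310, 14/155)

23/310 14/155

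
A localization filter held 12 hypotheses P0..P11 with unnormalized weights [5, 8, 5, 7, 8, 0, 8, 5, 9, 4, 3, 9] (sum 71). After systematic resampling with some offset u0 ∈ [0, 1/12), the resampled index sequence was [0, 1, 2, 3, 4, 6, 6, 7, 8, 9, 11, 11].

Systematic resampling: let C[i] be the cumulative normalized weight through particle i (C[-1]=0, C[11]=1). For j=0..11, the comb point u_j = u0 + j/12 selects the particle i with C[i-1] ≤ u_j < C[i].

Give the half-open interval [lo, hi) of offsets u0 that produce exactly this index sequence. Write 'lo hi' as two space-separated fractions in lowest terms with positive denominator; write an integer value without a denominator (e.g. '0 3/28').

41/852 55/852

C = [5/71, 13/71, 18/71, 25/71, 33/71, 33/71, 41/71, 46/71, 55/71, 59/71, 62/71, 1]
j=0 picked index 0: u0 ∈ [0, 5/71)
j=1 picked index 1: u0 ∈ [-11/852, 85/852)
j=2 picked index 2: u0 ∈ [7/426, 37/426)
j=3 picked index 3: u0 ∈ [1/284, 29/284)
j=4 picked index 4: u0 ∈ [4/213, 28/213)
j=5 picked index 6: u0 ∈ [41/852, 137/852)
j=6 picked index 6: u0 ∈ [-5/142, 11/142)
j=7 picked index 7: u0 ∈ [-5/852, 55/852)
j=8 picked index 8: u0 ∈ [-4/213, 23/213)
j=9 picked index 9: u0 ∈ [7/284, 23/284)
j=10 picked index 11: u0 ∈ [17/426, 1/6)
j=11 picked index 11: u0 ∈ [-37/852, 1/12)
intersection: [41/852, 55/852)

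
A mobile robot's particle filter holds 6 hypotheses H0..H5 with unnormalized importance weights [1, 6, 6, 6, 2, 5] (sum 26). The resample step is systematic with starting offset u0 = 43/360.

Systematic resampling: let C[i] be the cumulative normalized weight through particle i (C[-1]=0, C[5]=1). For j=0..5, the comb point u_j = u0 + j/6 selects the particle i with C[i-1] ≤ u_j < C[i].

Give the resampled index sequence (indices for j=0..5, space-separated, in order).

C = [1/26, 7/26, 1/2, 19/26, 21/26, 1]
j=0: u_0=43/360 ∈ [1/26, 7/26) → index 1
j=1: u_1=103/360 ∈ [7/26, 1/2) → index 2
j=2: u_2=163/360 ∈ [7/26, 1/2) → index 2
j=3: u_3=223/360 ∈ [1/2, 19/26) → index 3
j=4: u_4=283/360 ∈ [19/26, 21/26) → index 4
j=5: u_5=343/360 ∈ [21/26, 1) → index 5

1 2 2 3 4 5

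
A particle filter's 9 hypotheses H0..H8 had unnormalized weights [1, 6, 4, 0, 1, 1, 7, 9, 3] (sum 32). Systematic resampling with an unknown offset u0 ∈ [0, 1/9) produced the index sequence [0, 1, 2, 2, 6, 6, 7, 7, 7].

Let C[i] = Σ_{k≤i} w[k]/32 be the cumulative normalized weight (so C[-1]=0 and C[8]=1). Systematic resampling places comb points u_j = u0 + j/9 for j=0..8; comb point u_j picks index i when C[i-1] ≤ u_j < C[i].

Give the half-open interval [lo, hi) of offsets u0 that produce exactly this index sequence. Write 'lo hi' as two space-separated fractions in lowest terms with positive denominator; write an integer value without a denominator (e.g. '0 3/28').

0 1/96

C = [1/32, 7/32, 11/32, 11/32, 3/8, 13/32, 5/8, 29/32, 1]
j=0 picked index 0: u0 ∈ [0, 1/32)
j=1 picked index 1: u0 ∈ [-23/288, 31/288)
j=2 picked index 2: u0 ∈ [-1/288, 35/288)
j=3 picked index 2: u0 ∈ [-11/96, 1/96)
j=4 picked index 6: u0 ∈ [-11/288, 13/72)
j=5 picked index 6: u0 ∈ [-43/288, 5/72)
j=6 picked index 7: u0 ∈ [-1/24, 23/96)
j=7 picked index 7: u0 ∈ [-11/72, 37/288)
j=8 picked index 7: u0 ∈ [-19/72, 5/288)
intersection: [0, 1/96)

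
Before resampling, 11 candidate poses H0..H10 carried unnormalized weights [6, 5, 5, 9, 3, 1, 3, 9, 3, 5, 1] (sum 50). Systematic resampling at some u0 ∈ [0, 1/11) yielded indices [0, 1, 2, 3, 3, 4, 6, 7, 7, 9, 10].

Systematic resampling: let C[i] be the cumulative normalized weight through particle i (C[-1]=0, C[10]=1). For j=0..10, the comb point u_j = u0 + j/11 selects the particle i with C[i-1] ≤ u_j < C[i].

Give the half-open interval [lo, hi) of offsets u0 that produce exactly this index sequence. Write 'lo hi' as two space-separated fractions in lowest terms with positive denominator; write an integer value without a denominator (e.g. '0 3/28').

39/550 1/11

C = [3/25, 11/50, 8/25, 1/2, 14/25, 29/50, 16/25, 41/50, 22/25, 49/50, 1]
j=0 picked index 0: u0 ∈ [0, 3/25)
j=1 picked index 1: u0 ∈ [8/275, 71/550)
j=2 picked index 2: u0 ∈ [21/550, 38/275)
j=3 picked index 3: u0 ∈ [13/275, 5/22)
j=4 picked index 3: u0 ∈ [-12/275, 3/22)
j=5 picked index 4: u0 ∈ [1/22, 29/275)
j=6 picked index 6: u0 ∈ [19/550, 26/275)
j=7 picked index 7: u0 ∈ [1/275, 101/550)
j=8 picked index 7: u0 ∈ [-24/275, 51/550)
j=9 picked index 9: u0 ∈ [17/275, 89/550)
j=10 picked index 10: u0 ∈ [39/550, 1/11)
intersection: [39/550, 1/11)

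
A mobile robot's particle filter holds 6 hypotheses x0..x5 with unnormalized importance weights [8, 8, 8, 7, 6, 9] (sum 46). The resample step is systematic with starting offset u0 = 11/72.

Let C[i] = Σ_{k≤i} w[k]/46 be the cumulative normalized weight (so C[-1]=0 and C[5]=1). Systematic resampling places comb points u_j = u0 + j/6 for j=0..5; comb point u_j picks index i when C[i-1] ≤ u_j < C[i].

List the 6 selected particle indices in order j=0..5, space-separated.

0 1 2 3 5 5

C = [4/23, 8/23, 12/23, 31/46, 37/46, 1]
j=0: u_0=11/72 ∈ [0, 4/23) → index 0
j=1: u_1=23/72 ∈ [4/23, 8/23) → index 1
j=2: u_2=35/72 ∈ [8/23, 12/23) → index 2
j=3: u_3=47/72 ∈ [12/23, 31/46) → index 3
j=4: u_4=59/72 ∈ [37/46, 1) → index 5
j=5: u_5=71/72 ∈ [37/46, 1) → index 5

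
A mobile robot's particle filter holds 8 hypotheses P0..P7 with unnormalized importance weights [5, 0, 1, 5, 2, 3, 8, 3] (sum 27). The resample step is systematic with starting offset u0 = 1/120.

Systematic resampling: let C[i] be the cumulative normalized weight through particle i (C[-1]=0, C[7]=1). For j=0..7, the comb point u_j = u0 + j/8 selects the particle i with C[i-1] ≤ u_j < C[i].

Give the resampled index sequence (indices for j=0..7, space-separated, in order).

0 0 3 3 5 6 6 6

C = [5/27, 5/27, 2/9, 11/27, 13/27, 16/27, 8/9, 1]
j=0: u_0=1/120 ∈ [0, 5/27) → index 0
j=1: u_1=2/15 ∈ [0, 5/27) → index 0
j=2: u_2=31/120 ∈ [2/9, 11/27) → index 3
j=3: u_3=23/60 ∈ [2/9, 11/27) → index 3
j=4: u_4=61/120 ∈ [13/27, 16/27) → index 5
j=5: u_5=19/30 ∈ [16/27, 8/9) → index 6
j=6: u_6=91/120 ∈ [16/27, 8/9) → index 6
j=7: u_7=53/60 ∈ [16/27, 8/9) → index 6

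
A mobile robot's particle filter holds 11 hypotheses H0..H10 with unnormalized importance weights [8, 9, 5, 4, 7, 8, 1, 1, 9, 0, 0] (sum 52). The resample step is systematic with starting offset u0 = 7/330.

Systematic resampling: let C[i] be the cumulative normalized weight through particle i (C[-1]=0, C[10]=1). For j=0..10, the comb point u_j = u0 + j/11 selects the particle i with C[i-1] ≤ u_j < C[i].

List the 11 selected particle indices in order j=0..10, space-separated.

0 0 1 1 2 3 4 5 5 8 8

C = [2/13, 17/52, 11/26, 1/2, 33/52, 41/52, 21/26, 43/52, 1, 1, 1]
j=0: u_0=7/330 ∈ [0, 2/13) → index 0
j=1: u_1=37/330 ∈ [0, 2/13) → index 0
j=2: u_2=67/330 ∈ [2/13, 17/52) → index 1
j=3: u_3=97/330 ∈ [2/13, 17/52) → index 1
j=4: u_4=127/330 ∈ [17/52, 11/26) → index 2
j=5: u_5=157/330 ∈ [11/26, 1/2) → index 3
j=6: u_6=17/30 ∈ [1/2, 33/52) → index 4
j=7: u_7=217/330 ∈ [33/52, 41/52) → index 5
j=8: u_8=247/330 ∈ [33/52, 41/52) → index 5
j=9: u_9=277/330 ∈ [43/52, 1) → index 8
j=10: u_10=307/330 ∈ [43/52, 1) → index 8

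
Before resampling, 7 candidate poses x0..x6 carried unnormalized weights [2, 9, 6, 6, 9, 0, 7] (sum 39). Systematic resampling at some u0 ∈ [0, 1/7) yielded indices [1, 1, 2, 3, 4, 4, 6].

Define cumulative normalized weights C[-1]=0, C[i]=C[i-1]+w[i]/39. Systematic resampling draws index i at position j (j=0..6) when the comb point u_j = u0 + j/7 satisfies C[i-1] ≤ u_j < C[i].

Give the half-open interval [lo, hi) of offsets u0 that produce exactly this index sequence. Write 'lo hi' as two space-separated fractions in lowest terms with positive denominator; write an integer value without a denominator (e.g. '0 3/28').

C = [2/39, 11/39, 17/39, 23/39, 32/39, 32/39, 1]
j=0 picked index 1: u0 ∈ [2/39, 11/39)
j=1 picked index 1: u0 ∈ [-25/273, 38/273)
j=2 picked index 2: u0 ∈ [-1/273, 41/273)
j=3 picked index 3: u0 ∈ [2/273, 44/273)
j=4 picked index 4: u0 ∈ [5/273, 68/273)
j=5 picked index 4: u0 ∈ [-34/273, 29/273)
j=6 picked index 6: u0 ∈ [-10/273, 1/7)
intersection: [2/39, 29/273)

2/39 29/273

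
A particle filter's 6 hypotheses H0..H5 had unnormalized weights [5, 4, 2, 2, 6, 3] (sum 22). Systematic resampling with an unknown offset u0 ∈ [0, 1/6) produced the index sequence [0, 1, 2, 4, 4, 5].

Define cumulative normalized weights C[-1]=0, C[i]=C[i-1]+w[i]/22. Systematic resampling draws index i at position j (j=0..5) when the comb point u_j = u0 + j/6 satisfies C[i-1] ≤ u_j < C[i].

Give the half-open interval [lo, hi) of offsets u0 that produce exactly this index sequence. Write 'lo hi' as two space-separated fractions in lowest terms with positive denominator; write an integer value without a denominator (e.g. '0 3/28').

1/11 1/6

C = [5/22, 9/22, 1/2, 13/22, 19/22, 1]
j=0 picked index 0: u0 ∈ [0, 5/22)
j=1 picked index 1: u0 ∈ [2/33, 8/33)
j=2 picked index 2: u0 ∈ [5/66, 1/6)
j=3 picked index 4: u0 ∈ [1/11, 4/11)
j=4 picked index 4: u0 ∈ [-5/66, 13/66)
j=5 picked index 5: u0 ∈ [1/33, 1/6)
intersection: [1/11, 1/6)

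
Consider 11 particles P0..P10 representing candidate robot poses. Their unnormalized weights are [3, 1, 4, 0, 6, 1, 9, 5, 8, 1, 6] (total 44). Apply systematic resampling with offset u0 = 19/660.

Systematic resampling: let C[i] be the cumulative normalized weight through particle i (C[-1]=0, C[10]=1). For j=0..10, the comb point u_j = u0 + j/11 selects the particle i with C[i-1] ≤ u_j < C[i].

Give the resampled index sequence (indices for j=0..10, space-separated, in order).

C = [3/44, 1/11, 2/11, 2/11, 7/22, 15/44, 6/11, 29/44, 37/44, 19/22, 1]
j=0: u_0=19/660 ∈ [0, 3/44) → index 0
j=1: u_1=79/660 ∈ [1/11, 2/11) → index 2
j=2: u_2=139/660 ∈ [2/11, 7/22) → index 4
j=3: u_3=199/660 ∈ [2/11, 7/22) → index 4
j=4: u_4=259/660 ∈ [15/44, 6/11) → index 6
j=5: u_5=29/60 ∈ [15/44, 6/11) → index 6
j=6: u_6=379/660 ∈ [6/11, 29/44) → index 7
j=7: u_7=439/660 ∈ [29/44, 37/44) → index 8
j=8: u_8=499/660 ∈ [29/44, 37/44) → index 8
j=9: u_9=559/660 ∈ [37/44, 19/22) → index 9
j=10: u_10=619/660 ∈ [19/22, 1) → index 10

0 2 4 4 6 6 7 8 8 9 10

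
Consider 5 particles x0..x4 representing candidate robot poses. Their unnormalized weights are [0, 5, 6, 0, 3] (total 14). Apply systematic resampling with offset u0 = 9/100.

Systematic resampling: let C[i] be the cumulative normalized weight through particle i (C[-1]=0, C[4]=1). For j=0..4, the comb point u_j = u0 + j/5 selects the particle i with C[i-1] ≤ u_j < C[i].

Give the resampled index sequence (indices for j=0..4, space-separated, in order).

1 1 2 2 4

C = [0, 5/14, 11/14, 11/14, 1]
j=0: u_0=9/100 ∈ [0, 5/14) → index 1
j=1: u_1=29/100 ∈ [0, 5/14) → index 1
j=2: u_2=49/100 ∈ [5/14, 11/14) → index 2
j=3: u_3=69/100 ∈ [5/14, 11/14) → index 2
j=4: u_4=89/100 ∈ [11/14, 1) → index 4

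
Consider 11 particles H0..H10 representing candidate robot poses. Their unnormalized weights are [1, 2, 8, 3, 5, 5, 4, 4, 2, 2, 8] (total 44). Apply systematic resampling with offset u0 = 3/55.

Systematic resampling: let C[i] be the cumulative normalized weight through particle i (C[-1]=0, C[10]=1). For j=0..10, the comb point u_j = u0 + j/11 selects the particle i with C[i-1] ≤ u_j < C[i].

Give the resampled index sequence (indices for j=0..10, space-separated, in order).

1 2 2 4 4 5 6 7 9 10 10

C = [1/44, 3/44, 1/4, 7/22, 19/44, 6/11, 7/11, 8/11, 17/22, 9/11, 1]
j=0: u_0=3/55 ∈ [1/44, 3/44) → index 1
j=1: u_1=8/55 ∈ [3/44, 1/4) → index 2
j=2: u_2=13/55 ∈ [3/44, 1/4) → index 2
j=3: u_3=18/55 ∈ [7/22, 19/44) → index 4
j=4: u_4=23/55 ∈ [7/22, 19/44) → index 4
j=5: u_5=28/55 ∈ [19/44, 6/11) → index 5
j=6: u_6=3/5 ∈ [6/11, 7/11) → index 6
j=7: u_7=38/55 ∈ [7/11, 8/11) → index 7
j=8: u_8=43/55 ∈ [17/22, 9/11) → index 9
j=9: u_9=48/55 ∈ [9/11, 1) → index 10
j=10: u_10=53/55 ∈ [9/11, 1) → index 10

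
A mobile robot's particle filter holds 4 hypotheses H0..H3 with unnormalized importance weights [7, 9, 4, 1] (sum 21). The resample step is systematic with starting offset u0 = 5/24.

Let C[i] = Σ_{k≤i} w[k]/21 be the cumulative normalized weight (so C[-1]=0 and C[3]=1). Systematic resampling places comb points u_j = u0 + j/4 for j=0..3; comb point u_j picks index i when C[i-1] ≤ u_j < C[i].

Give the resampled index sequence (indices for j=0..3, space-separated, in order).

C = [1/3, 16/21, 20/21, 1]
j=0: u_0=5/24 ∈ [0, 1/3) → index 0
j=1: u_1=11/24 ∈ [1/3, 16/21) → index 1
j=2: u_2=17/24 ∈ [1/3, 16/21) → index 1
j=3: u_3=23/24 ∈ [20/21, 1) → index 3

0 1 1 3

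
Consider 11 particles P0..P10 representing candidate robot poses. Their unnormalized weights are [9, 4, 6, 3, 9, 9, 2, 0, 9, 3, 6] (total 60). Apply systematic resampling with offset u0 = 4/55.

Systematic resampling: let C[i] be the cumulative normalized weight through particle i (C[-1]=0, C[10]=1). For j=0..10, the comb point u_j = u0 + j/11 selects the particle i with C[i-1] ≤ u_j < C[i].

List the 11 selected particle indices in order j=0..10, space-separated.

0 1 2 3 4 5 5 8 8 9 10

C = [3/20, 13/60, 19/60, 11/30, 31/60, 2/3, 7/10, 7/10, 17/20, 9/10, 1]
j=0: u_0=4/55 ∈ [0, 3/20) → index 0
j=1: u_1=9/55 ∈ [3/20, 13/60) → index 1
j=2: u_2=14/55 ∈ [13/60, 19/60) → index 2
j=3: u_3=19/55 ∈ [19/60, 11/30) → index 3
j=4: u_4=24/55 ∈ [11/30, 31/60) → index 4
j=5: u_5=29/55 ∈ [31/60, 2/3) → index 5
j=6: u_6=34/55 ∈ [31/60, 2/3) → index 5
j=7: u_7=39/55 ∈ [7/10, 17/20) → index 8
j=8: u_8=4/5 ∈ [7/10, 17/20) → index 8
j=9: u_9=49/55 ∈ [17/20, 9/10) → index 9
j=10: u_10=54/55 ∈ [9/10, 1) → index 10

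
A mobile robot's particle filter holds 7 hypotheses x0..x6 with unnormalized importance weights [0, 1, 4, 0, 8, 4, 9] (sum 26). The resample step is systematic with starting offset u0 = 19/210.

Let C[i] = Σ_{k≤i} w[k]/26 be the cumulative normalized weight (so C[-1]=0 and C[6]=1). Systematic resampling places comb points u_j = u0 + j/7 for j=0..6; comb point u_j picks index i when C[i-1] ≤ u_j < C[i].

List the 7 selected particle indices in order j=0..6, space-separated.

C = [0, 1/26, 5/26, 5/26, 1/2, 17/26, 1]
j=0: u_0=19/210 ∈ [1/26, 5/26) → index 2
j=1: u_1=7/30 ∈ [5/26, 1/2) → index 4
j=2: u_2=79/210 ∈ [5/26, 1/2) → index 4
j=3: u_3=109/210 ∈ [1/2, 17/26) → index 5
j=4: u_4=139/210 ∈ [17/26, 1) → index 6
j=5: u_5=169/210 ∈ [17/26, 1) → index 6
j=6: u_6=199/210 ∈ [17/26, 1) → index 6

2 4 4 5 6 6 6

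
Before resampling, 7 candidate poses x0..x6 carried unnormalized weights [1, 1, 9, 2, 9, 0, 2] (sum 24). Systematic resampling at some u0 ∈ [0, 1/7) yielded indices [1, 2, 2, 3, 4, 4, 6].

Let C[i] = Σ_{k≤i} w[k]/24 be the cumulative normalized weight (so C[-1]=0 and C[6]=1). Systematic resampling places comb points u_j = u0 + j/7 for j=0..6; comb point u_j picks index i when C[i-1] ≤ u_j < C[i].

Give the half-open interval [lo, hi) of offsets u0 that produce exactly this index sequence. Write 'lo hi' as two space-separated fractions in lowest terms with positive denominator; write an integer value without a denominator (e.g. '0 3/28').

5/84 1/12

C = [1/24, 1/12, 11/24, 13/24, 11/12, 11/12, 1]
j=0 picked index 1: u0 ∈ [1/24, 1/12)
j=1 picked index 2: u0 ∈ [-5/84, 53/168)
j=2 picked index 2: u0 ∈ [-17/84, 29/168)
j=3 picked index 3: u0 ∈ [5/168, 19/168)
j=4 picked index 4: u0 ∈ [-5/168, 29/84)
j=5 picked index 4: u0 ∈ [-29/168, 17/84)
j=6 picked index 6: u0 ∈ [5/84, 1/7)
intersection: [5/84, 1/12)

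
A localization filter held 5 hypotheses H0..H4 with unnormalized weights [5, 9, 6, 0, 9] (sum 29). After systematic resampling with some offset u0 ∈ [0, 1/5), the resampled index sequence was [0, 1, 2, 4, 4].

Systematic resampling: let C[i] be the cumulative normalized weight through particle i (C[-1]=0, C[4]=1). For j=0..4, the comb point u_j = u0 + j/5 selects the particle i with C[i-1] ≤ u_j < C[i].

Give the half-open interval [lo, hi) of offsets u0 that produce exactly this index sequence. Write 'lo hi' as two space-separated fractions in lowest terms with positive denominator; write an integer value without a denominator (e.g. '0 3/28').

13/145 5/29

C = [5/29, 14/29, 20/29, 20/29, 1]
j=0 picked index 0: u0 ∈ [0, 5/29)
j=1 picked index 1: u0 ∈ [-4/145, 41/145)
j=2 picked index 2: u0 ∈ [12/145, 42/145)
j=3 picked index 4: u0 ∈ [13/145, 2/5)
j=4 picked index 4: u0 ∈ [-16/145, 1/5)
intersection: [13/145, 5/29)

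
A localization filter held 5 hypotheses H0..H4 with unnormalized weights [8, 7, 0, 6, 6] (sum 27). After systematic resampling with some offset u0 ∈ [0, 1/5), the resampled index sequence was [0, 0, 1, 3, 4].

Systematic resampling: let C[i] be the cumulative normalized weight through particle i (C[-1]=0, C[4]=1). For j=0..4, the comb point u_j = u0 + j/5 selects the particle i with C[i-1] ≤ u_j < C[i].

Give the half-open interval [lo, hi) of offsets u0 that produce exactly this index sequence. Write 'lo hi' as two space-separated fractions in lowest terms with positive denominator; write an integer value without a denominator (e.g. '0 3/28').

C = [8/27, 5/9, 5/9, 7/9, 1]
j=0 picked index 0: u0 ∈ [0, 8/27)
j=1 picked index 0: u0 ∈ [-1/5, 13/135)
j=2 picked index 1: u0 ∈ [-14/135, 7/45)
j=3 picked index 3: u0 ∈ [-2/45, 8/45)
j=4 picked index 4: u0 ∈ [-1/45, 1/5)
intersection: [0, 13/135)

0 13/135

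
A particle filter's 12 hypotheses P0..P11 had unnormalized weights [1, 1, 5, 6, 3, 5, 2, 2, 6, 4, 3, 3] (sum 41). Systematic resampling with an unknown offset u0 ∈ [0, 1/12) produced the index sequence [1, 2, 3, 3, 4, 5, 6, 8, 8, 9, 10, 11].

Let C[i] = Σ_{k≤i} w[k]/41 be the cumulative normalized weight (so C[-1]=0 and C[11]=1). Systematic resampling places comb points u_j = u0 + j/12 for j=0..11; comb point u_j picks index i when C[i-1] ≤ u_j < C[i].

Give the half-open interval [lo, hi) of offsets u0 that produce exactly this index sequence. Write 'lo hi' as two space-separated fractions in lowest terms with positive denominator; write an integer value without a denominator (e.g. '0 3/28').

C = [1/41, 2/41, 7/41, 13/41, 16/41, 21/41, 23/41, 25/41, 31/41, 35/41, 38/41, 1]
j=0 picked index 1: u0 ∈ [1/41, 2/41)
j=1 picked index 2: u0 ∈ [-17/492, 43/492)
j=2 picked index 3: u0 ∈ [1/246, 37/246)
j=3 picked index 3: u0 ∈ [-13/164, 11/164)
j=4 picked index 4: u0 ∈ [-2/123, 7/123)
j=5 picked index 5: u0 ∈ [-13/492, 47/492)
j=6 picked index 6: u0 ∈ [1/82, 5/82)
j=7 picked index 8: u0 ∈ [13/492, 85/492)
j=8 picked index 8: u0 ∈ [-7/123, 11/123)
j=9 picked index 9: u0 ∈ [1/164, 17/164)
j=10 picked index 10: u0 ∈ [5/246, 23/246)
j=11 picked index 11: u0 ∈ [5/492, 1/12)
intersection: [13/492, 2/41)

13/492 2/41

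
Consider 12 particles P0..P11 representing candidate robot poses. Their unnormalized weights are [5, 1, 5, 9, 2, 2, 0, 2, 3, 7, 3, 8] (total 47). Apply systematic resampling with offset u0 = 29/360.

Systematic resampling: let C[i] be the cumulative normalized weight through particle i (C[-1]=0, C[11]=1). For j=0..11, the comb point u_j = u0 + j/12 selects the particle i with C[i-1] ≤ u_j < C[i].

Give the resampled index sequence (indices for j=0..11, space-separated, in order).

C = [5/47, 6/47, 11/47, 20/47, 22/47, 24/47, 24/47, 26/47, 29/47, 36/47, 39/47, 1]
j=0: u_0=29/360 ∈ [0, 5/47) → index 0
j=1: u_1=59/360 ∈ [6/47, 11/47) → index 2
j=2: u_2=89/360 ∈ [11/47, 20/47) → index 3
j=3: u_3=119/360 ∈ [11/47, 20/47) → index 3
j=4: u_4=149/360 ∈ [11/47, 20/47) → index 3
j=5: u_5=179/360 ∈ [22/47, 24/47) → index 5
j=6: u_6=209/360 ∈ [26/47, 29/47) → index 8
j=7: u_7=239/360 ∈ [29/47, 36/47) → index 9
j=8: u_8=269/360 ∈ [29/47, 36/47) → index 9
j=9: u_9=299/360 ∈ [39/47, 1) → index 11
j=10: u_10=329/360 ∈ [39/47, 1) → index 11
j=11: u_11=359/360 ∈ [39/47, 1) → index 11

0 2 3 3 3 5 8 9 9 11 11 11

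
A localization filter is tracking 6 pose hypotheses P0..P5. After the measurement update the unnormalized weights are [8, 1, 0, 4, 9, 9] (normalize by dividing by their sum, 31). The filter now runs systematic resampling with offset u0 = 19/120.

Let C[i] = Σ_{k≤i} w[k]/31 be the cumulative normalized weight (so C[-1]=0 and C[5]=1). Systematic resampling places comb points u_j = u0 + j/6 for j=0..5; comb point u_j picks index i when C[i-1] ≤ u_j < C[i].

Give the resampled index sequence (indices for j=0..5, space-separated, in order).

0 3 4 4 5 5

C = [8/31, 9/31, 9/31, 13/31, 22/31, 1]
j=0: u_0=19/120 ∈ [0, 8/31) → index 0
j=1: u_1=13/40 ∈ [9/31, 13/31) → index 3
j=2: u_2=59/120 ∈ [13/31, 22/31) → index 4
j=3: u_3=79/120 ∈ [13/31, 22/31) → index 4
j=4: u_4=33/40 ∈ [22/31, 1) → index 5
j=5: u_5=119/120 ∈ [22/31, 1) → index 5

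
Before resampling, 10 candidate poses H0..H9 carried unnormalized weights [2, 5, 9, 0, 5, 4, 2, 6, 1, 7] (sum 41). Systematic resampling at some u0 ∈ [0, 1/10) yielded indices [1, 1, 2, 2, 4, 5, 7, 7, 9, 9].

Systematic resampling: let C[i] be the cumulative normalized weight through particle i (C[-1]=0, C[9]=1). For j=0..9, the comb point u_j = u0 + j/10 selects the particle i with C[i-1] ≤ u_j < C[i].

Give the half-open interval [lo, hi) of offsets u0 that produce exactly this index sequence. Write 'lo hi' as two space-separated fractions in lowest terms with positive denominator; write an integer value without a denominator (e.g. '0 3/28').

12/205 29/410

C = [2/41, 7/41, 16/41, 16/41, 21/41, 25/41, 27/41, 33/41, 34/41, 1]
j=0 picked index 1: u0 ∈ [2/41, 7/41)
j=1 picked index 1: u0 ∈ [-21/410, 29/410)
j=2 picked index 2: u0 ∈ [-6/205, 39/205)
j=3 picked index 2: u0 ∈ [-53/410, 37/410)
j=4 picked index 4: u0 ∈ [-2/205, 23/205)
j=5 picked index 5: u0 ∈ [1/82, 9/82)
j=6 picked index 7: u0 ∈ [12/205, 42/205)
j=7 picked index 7: u0 ∈ [-17/410, 43/410)
j=8 picked index 9: u0 ∈ [6/205, 1/5)
j=9 picked index 9: u0 ∈ [-29/410, 1/10)
intersection: [12/205, 29/410)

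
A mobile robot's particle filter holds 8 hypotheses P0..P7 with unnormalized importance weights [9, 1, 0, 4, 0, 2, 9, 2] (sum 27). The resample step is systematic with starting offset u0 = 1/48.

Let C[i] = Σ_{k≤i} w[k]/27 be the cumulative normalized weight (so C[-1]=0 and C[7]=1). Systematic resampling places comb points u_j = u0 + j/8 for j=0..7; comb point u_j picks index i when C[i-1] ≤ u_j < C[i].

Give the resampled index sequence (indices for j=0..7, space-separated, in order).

C = [1/3, 10/27, 10/27, 14/27, 14/27, 16/27, 25/27, 1]
j=0: u_0=1/48 ∈ [0, 1/3) → index 0
j=1: u_1=7/48 ∈ [0, 1/3) → index 0
j=2: u_2=13/48 ∈ [0, 1/3) → index 0
j=3: u_3=19/48 ∈ [10/27, 14/27) → index 3
j=4: u_4=25/48 ∈ [14/27, 16/27) → index 5
j=5: u_5=31/48 ∈ [16/27, 25/27) → index 6
j=6: u_6=37/48 ∈ [16/27, 25/27) → index 6
j=7: u_7=43/48 ∈ [16/27, 25/27) → index 6

0 0 0 3 5 6 6 6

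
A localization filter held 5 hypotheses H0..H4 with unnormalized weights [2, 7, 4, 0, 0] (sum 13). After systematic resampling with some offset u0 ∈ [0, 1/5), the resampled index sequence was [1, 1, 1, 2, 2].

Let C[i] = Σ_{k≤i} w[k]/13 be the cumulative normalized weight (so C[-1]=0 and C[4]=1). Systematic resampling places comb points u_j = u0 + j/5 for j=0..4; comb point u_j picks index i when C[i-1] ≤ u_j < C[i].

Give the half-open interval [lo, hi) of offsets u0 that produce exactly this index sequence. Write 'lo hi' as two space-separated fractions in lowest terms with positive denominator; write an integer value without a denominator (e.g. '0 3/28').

2/13 1/5

C = [2/13, 9/13, 1, 1, 1]
j=0 picked index 1: u0 ∈ [2/13, 9/13)
j=1 picked index 1: u0 ∈ [-3/65, 32/65)
j=2 picked index 1: u0 ∈ [-16/65, 19/65)
j=3 picked index 2: u0 ∈ [6/65, 2/5)
j=4 picked index 2: u0 ∈ [-7/65, 1/5)
intersection: [2/13, 1/5)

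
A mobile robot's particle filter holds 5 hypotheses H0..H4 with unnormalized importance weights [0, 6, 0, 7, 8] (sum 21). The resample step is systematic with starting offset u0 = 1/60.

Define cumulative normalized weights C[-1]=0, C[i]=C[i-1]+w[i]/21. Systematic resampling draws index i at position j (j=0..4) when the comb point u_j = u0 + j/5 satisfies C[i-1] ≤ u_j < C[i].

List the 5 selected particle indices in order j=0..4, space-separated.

1 1 3 3 4

C = [0, 2/7, 2/7, 13/21, 1]
j=0: u_0=1/60 ∈ [0, 2/7) → index 1
j=1: u_1=13/60 ∈ [0, 2/7) → index 1
j=2: u_2=5/12 ∈ [2/7, 13/21) → index 3
j=3: u_3=37/60 ∈ [2/7, 13/21) → index 3
j=4: u_4=49/60 ∈ [13/21, 1) → index 4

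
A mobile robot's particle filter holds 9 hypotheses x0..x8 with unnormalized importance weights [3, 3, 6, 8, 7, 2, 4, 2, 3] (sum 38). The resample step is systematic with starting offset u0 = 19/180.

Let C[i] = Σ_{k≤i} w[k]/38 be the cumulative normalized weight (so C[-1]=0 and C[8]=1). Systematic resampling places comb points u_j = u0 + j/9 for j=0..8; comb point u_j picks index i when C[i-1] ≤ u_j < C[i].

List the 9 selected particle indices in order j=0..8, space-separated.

C = [3/38, 3/19, 6/19, 10/19, 27/38, 29/38, 33/38, 35/38, 1]
j=0: u_0=19/180 ∈ [3/38, 3/19) → index 1
j=1: u_1=13/60 ∈ [3/19, 6/19) → index 2
j=2: u_2=59/180 ∈ [6/19, 10/19) → index 3
j=3: u_3=79/180 ∈ [6/19, 10/19) → index 3
j=4: u_4=11/20 ∈ [10/19, 27/38) → index 4
j=5: u_5=119/180 ∈ [10/19, 27/38) → index 4
j=6: u_6=139/180 ∈ [29/38, 33/38) → index 6
j=7: u_7=53/60 ∈ [33/38, 35/38) → index 7
j=8: u_8=179/180 ∈ [35/38, 1) → index 8

1 2 3 3 4 4 6 7 8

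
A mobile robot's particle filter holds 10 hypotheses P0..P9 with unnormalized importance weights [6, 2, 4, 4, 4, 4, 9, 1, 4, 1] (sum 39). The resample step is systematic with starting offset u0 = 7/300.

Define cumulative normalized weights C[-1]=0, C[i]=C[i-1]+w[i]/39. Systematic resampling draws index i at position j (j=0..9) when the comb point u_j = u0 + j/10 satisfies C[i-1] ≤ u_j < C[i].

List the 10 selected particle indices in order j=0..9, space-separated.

0 0 2 3 4 5 6 6 6 8

C = [2/13, 8/39, 4/13, 16/39, 20/39, 8/13, 11/13, 34/39, 38/39, 1]
j=0: u_0=7/300 ∈ [0, 2/13) → index 0
j=1: u_1=37/300 ∈ [0, 2/13) → index 0
j=2: u_2=67/300 ∈ [8/39, 4/13) → index 2
j=3: u_3=97/300 ∈ [4/13, 16/39) → index 3
j=4: u_4=127/300 ∈ [16/39, 20/39) → index 4
j=5: u_5=157/300 ∈ [20/39, 8/13) → index 5
j=6: u_6=187/300 ∈ [8/13, 11/13) → index 6
j=7: u_7=217/300 ∈ [8/13, 11/13) → index 6
j=8: u_8=247/300 ∈ [8/13, 11/13) → index 6
j=9: u_9=277/300 ∈ [34/39, 38/39) → index 8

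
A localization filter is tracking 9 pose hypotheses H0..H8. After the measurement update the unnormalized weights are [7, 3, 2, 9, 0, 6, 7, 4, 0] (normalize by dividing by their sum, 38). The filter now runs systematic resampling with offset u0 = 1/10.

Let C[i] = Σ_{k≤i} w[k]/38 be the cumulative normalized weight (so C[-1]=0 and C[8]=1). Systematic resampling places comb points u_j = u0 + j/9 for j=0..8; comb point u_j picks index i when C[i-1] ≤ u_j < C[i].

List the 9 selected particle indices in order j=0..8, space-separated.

C = [7/38, 5/19, 6/19, 21/38, 21/38, 27/38, 17/19, 1, 1]
j=0: u_0=1/10 ∈ [0, 7/38) → index 0
j=1: u_1=19/90 ∈ [7/38, 5/19) → index 1
j=2: u_2=29/90 ∈ [6/19, 21/38) → index 3
j=3: u_3=13/30 ∈ [6/19, 21/38) → index 3
j=4: u_4=49/90 ∈ [6/19, 21/38) → index 3
j=5: u_5=59/90 ∈ [21/38, 27/38) → index 5
j=6: u_6=23/30 ∈ [27/38, 17/19) → index 6
j=7: u_7=79/90 ∈ [27/38, 17/19) → index 6
j=8: u_8=89/90 ∈ [17/19, 1) → index 7

0 1 3 3 3 5 6 6 7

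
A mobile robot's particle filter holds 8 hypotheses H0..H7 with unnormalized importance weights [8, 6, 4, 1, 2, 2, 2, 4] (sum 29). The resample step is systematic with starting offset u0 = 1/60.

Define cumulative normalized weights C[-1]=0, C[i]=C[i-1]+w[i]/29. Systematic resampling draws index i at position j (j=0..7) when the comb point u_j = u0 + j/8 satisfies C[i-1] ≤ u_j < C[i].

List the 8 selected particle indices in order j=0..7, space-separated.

0 0 0 1 2 3 5 7

C = [8/29, 14/29, 18/29, 19/29, 21/29, 23/29, 25/29, 1]
j=0: u_0=1/60 ∈ [0, 8/29) → index 0
j=1: u_1=17/120 ∈ [0, 8/29) → index 0
j=2: u_2=4/15 ∈ [0, 8/29) → index 0
j=3: u_3=47/120 ∈ [8/29, 14/29) → index 1
j=4: u_4=31/60 ∈ [14/29, 18/29) → index 2
j=5: u_5=77/120 ∈ [18/29, 19/29) → index 3
j=6: u_6=23/30 ∈ [21/29, 23/29) → index 5
j=7: u_7=107/120 ∈ [25/29, 1) → index 7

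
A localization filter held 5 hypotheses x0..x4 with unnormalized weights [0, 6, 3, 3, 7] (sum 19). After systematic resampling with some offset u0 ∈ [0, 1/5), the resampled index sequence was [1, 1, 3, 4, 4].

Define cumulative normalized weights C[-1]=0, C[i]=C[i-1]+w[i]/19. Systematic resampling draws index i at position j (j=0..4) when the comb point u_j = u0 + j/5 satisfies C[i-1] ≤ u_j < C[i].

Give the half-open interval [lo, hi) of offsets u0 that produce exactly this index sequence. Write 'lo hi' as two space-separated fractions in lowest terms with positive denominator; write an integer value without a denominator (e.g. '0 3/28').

C = [0, 6/19, 9/19, 12/19, 1]
j=0 picked index 1: u0 ∈ [0, 6/19)
j=1 picked index 1: u0 ∈ [-1/5, 11/95)
j=2 picked index 3: u0 ∈ [7/95, 22/95)
j=3 picked index 4: u0 ∈ [3/95, 2/5)
j=4 picked index 4: u0 ∈ [-16/95, 1/5)
intersection: [7/95, 11/95)

7/95 11/95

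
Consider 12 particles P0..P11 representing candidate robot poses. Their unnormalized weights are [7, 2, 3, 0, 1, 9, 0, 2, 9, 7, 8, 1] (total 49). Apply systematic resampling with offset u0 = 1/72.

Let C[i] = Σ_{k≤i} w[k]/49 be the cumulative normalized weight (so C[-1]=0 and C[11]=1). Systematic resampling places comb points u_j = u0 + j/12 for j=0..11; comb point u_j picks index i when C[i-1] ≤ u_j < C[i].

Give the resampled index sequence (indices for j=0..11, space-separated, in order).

C = [1/7, 9/49, 12/49, 12/49, 13/49, 22/49, 22/49, 24/49, 33/49, 40/49, 48/49, 1]
j=0: u_0=1/72 ∈ [0, 1/7) → index 0
j=1: u_1=7/72 ∈ [0, 1/7) → index 0
j=2: u_2=13/72 ∈ [1/7, 9/49) → index 1
j=3: u_3=19/72 ∈ [12/49, 13/49) → index 4
j=4: u_4=25/72 ∈ [13/49, 22/49) → index 5
j=5: u_5=31/72 ∈ [13/49, 22/49) → index 5
j=6: u_6=37/72 ∈ [24/49, 33/49) → index 8
j=7: u_7=43/72 ∈ [24/49, 33/49) → index 8
j=8: u_8=49/72 ∈ [33/49, 40/49) → index 9
j=9: u_9=55/72 ∈ [33/49, 40/49) → index 9
j=10: u_10=61/72 ∈ [40/49, 48/49) → index 10
j=11: u_11=67/72 ∈ [40/49, 48/49) → index 10

0 0 1 4 5 5 8 8 9 9 10 10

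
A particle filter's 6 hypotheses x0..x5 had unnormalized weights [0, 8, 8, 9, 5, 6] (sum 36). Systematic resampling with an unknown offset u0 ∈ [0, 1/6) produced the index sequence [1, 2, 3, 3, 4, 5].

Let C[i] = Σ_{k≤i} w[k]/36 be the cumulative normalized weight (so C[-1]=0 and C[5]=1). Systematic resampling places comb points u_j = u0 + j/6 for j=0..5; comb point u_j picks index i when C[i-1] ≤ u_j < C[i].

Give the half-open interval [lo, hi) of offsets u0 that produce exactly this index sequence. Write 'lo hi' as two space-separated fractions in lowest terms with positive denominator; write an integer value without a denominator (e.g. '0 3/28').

C = [0, 2/9, 4/9, 25/36, 5/6, 1]
j=0 picked index 1: u0 ∈ [0, 2/9)
j=1 picked index 2: u0 ∈ [1/18, 5/18)
j=2 picked index 3: u0 ∈ [1/9, 13/36)
j=3 picked index 3: u0 ∈ [-1/18, 7/36)
j=4 picked index 4: u0 ∈ [1/36, 1/6)
j=5 picked index 5: u0 ∈ [0, 1/6)
intersection: [1/9, 1/6)

1/9 1/6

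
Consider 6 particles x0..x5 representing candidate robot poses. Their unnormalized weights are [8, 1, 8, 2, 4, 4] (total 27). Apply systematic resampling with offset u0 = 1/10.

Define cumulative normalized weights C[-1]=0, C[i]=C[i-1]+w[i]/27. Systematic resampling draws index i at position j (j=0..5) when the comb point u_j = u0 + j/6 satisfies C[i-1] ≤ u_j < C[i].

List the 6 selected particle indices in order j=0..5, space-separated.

0 0 2 2 4 5

C = [8/27, 1/3, 17/27, 19/27, 23/27, 1]
j=0: u_0=1/10 ∈ [0, 8/27) → index 0
j=1: u_1=4/15 ∈ [0, 8/27) → index 0
j=2: u_2=13/30 ∈ [1/3, 17/27) → index 2
j=3: u_3=3/5 ∈ [1/3, 17/27) → index 2
j=4: u_4=23/30 ∈ [19/27, 23/27) → index 4
j=5: u_5=14/15 ∈ [23/27, 1) → index 5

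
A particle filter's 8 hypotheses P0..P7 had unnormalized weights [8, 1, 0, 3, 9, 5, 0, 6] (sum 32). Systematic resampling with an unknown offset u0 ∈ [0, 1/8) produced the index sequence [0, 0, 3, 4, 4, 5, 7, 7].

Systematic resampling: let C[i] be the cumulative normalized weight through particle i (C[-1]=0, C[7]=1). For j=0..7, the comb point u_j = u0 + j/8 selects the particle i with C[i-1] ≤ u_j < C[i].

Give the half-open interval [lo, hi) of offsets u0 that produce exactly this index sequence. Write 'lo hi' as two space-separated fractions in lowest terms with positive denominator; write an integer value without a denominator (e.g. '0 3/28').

1/16 1/8

C = [1/4, 9/32, 9/32, 3/8, 21/32, 13/16, 13/16, 1]
j=0 picked index 0: u0 ∈ [0, 1/4)
j=1 picked index 0: u0 ∈ [-1/8, 1/8)
j=2 picked index 3: u0 ∈ [1/32, 1/8)
j=3 picked index 4: u0 ∈ [0, 9/32)
j=4 picked index 4: u0 ∈ [-1/8, 5/32)
j=5 picked index 5: u0 ∈ [1/32, 3/16)
j=6 picked index 7: u0 ∈ [1/16, 1/4)
j=7 picked index 7: u0 ∈ [-1/16, 1/8)
intersection: [1/16, 1/8)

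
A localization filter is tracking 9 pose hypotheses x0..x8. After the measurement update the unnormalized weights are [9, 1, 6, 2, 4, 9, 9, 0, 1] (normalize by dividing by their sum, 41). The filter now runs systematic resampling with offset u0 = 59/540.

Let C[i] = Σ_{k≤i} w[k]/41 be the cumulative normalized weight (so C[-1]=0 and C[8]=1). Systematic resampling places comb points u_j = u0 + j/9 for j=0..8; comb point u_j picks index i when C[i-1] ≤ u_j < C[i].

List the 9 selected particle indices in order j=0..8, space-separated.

0 1 2 4 5 5 6 6 8

C = [9/41, 10/41, 16/41, 18/41, 22/41, 31/41, 40/41, 40/41, 1]
j=0: u_0=59/540 ∈ [0, 9/41) → index 0
j=1: u_1=119/540 ∈ [9/41, 10/41) → index 1
j=2: u_2=179/540 ∈ [10/41, 16/41) → index 2
j=3: u_3=239/540 ∈ [18/41, 22/41) → index 4
j=4: u_4=299/540 ∈ [22/41, 31/41) → index 5
j=5: u_5=359/540 ∈ [22/41, 31/41) → index 5
j=6: u_6=419/540 ∈ [31/41, 40/41) → index 6
j=7: u_7=479/540 ∈ [31/41, 40/41) → index 6
j=8: u_8=539/540 ∈ [40/41, 1) → index 8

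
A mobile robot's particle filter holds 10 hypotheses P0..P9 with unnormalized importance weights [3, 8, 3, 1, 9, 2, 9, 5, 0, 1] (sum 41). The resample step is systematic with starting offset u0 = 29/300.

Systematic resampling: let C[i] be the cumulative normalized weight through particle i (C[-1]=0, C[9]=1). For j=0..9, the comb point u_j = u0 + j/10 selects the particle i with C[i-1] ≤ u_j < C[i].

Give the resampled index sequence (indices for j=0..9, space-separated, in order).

C = [3/41, 11/41, 14/41, 15/41, 24/41, 26/41, 35/41, 40/41, 40/41, 1]
j=0: u_0=29/300 ∈ [3/41, 11/41) → index 1
j=1: u_1=59/300 ∈ [3/41, 11/41) → index 1
j=2: u_2=89/300 ∈ [11/41, 14/41) → index 2
j=3: u_3=119/300 ∈ [15/41, 24/41) → index 4
j=4: u_4=149/300 ∈ [15/41, 24/41) → index 4
j=5: u_5=179/300 ∈ [24/41, 26/41) → index 5
j=6: u_6=209/300 ∈ [26/41, 35/41) → index 6
j=7: u_7=239/300 ∈ [26/41, 35/41) → index 6
j=8: u_8=269/300 ∈ [35/41, 40/41) → index 7
j=9: u_9=299/300 ∈ [40/41, 1) → index 9

1 1 2 4 4 5 6 6 7 9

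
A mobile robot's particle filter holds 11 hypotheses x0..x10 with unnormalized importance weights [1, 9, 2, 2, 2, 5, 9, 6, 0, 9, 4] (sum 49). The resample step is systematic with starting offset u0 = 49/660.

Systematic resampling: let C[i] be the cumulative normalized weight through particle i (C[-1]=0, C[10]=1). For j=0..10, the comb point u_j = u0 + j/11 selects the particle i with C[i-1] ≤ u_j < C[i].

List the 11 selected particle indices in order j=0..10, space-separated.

1 1 3 5 6 6 7 7 9 9 10

C = [1/49, 10/49, 12/49, 2/7, 16/49, 3/7, 30/49, 36/49, 36/49, 45/49, 1]
j=0: u_0=49/660 ∈ [1/49, 10/49) → index 1
j=1: u_1=109/660 ∈ [1/49, 10/49) → index 1
j=2: u_2=169/660 ∈ [12/49, 2/7) → index 3
j=3: u_3=229/660 ∈ [16/49, 3/7) → index 5
j=4: u_4=289/660 ∈ [3/7, 30/49) → index 6
j=5: u_5=349/660 ∈ [3/7, 30/49) → index 6
j=6: u_6=409/660 ∈ [30/49, 36/49) → index 7
j=7: u_7=469/660 ∈ [30/49, 36/49) → index 7
j=8: u_8=529/660 ∈ [36/49, 45/49) → index 9
j=9: u_9=589/660 ∈ [36/49, 45/49) → index 9
j=10: u_10=59/60 ∈ [45/49, 1) → index 10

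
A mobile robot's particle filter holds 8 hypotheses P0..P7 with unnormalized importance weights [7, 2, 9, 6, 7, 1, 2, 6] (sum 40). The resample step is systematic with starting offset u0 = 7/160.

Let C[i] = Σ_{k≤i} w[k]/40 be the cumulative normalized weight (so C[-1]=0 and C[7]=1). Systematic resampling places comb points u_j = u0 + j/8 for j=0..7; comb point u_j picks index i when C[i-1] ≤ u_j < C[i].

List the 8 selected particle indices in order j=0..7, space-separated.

C = [7/40, 9/40, 9/20, 3/5, 31/40, 4/5, 17/20, 1]
j=0: u_0=7/160 ∈ [0, 7/40) → index 0
j=1: u_1=27/160 ∈ [0, 7/40) → index 0
j=2: u_2=47/160 ∈ [9/40, 9/20) → index 2
j=3: u_3=67/160 ∈ [9/40, 9/20) → index 2
j=4: u_4=87/160 ∈ [9/20, 3/5) → index 3
j=5: u_5=107/160 ∈ [3/5, 31/40) → index 4
j=6: u_6=127/160 ∈ [31/40, 4/5) → index 5
j=7: u_7=147/160 ∈ [17/20, 1) → index 7

0 0 2 2 3 4 5 7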